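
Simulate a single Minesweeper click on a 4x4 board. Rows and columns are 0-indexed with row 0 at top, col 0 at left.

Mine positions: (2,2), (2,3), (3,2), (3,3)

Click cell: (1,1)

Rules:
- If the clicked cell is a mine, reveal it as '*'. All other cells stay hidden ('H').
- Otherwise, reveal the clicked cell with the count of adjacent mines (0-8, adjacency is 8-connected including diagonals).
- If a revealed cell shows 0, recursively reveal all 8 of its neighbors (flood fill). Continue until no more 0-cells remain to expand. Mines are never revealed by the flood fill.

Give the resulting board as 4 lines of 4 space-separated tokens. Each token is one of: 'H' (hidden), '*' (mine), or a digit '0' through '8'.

H H H H
H 1 H H
H H H H
H H H H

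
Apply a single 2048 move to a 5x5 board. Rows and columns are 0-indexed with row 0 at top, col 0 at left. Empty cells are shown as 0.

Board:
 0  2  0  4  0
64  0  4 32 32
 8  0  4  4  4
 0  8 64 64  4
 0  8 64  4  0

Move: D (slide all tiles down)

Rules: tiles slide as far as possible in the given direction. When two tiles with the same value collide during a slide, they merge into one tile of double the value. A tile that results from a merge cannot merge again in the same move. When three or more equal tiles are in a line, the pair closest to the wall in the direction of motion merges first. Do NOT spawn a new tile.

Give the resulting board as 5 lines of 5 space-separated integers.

Answer:   0   0   0   4   0
  0   0   0  32   0
  0   0   0   4   0
 64   2   8  64  32
  8  16 128   4   8

Derivation:
Slide down:
col 0: [0, 64, 8, 0, 0] -> [0, 0, 0, 64, 8]
col 1: [2, 0, 0, 8, 8] -> [0, 0, 0, 2, 16]
col 2: [0, 4, 4, 64, 64] -> [0, 0, 0, 8, 128]
col 3: [4, 32, 4, 64, 4] -> [4, 32, 4, 64, 4]
col 4: [0, 32, 4, 4, 0] -> [0, 0, 0, 32, 8]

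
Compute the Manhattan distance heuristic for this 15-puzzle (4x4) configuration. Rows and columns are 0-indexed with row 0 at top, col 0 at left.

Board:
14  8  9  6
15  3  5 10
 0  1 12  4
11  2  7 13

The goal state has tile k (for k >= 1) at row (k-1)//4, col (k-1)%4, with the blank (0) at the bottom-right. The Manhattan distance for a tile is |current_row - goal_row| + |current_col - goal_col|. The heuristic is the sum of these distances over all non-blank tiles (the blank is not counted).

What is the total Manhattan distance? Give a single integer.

Answer: 42

Derivation:
Tile 14: at (0,0), goal (3,1), distance |0-3|+|0-1| = 4
Tile 8: at (0,1), goal (1,3), distance |0-1|+|1-3| = 3
Tile 9: at (0,2), goal (2,0), distance |0-2|+|2-0| = 4
Tile 6: at (0,3), goal (1,1), distance |0-1|+|3-1| = 3
Tile 15: at (1,0), goal (3,2), distance |1-3|+|0-2| = 4
Tile 3: at (1,1), goal (0,2), distance |1-0|+|1-2| = 2
Tile 5: at (1,2), goal (1,0), distance |1-1|+|2-0| = 2
Tile 10: at (1,3), goal (2,1), distance |1-2|+|3-1| = 3
Tile 1: at (2,1), goal (0,0), distance |2-0|+|1-0| = 3
Tile 12: at (2,2), goal (2,3), distance |2-2|+|2-3| = 1
Tile 4: at (2,3), goal (0,3), distance |2-0|+|3-3| = 2
Tile 11: at (3,0), goal (2,2), distance |3-2|+|0-2| = 3
Tile 2: at (3,1), goal (0,1), distance |3-0|+|1-1| = 3
Tile 7: at (3,2), goal (1,2), distance |3-1|+|2-2| = 2
Tile 13: at (3,3), goal (3,0), distance |3-3|+|3-0| = 3
Sum: 4 + 3 + 4 + 3 + 4 + 2 + 2 + 3 + 3 + 1 + 2 + 3 + 3 + 2 + 3 = 42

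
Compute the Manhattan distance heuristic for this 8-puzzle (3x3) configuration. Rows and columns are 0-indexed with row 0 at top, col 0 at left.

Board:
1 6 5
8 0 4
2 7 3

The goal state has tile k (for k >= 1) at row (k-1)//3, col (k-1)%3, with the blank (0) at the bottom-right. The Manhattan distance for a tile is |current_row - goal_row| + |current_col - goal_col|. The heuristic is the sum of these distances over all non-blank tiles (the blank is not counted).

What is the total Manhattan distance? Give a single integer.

Answer: 14

Derivation:
Tile 1: (0,0)->(0,0) = 0
Tile 6: (0,1)->(1,2) = 2
Tile 5: (0,2)->(1,1) = 2
Tile 8: (1,0)->(2,1) = 2
Tile 4: (1,2)->(1,0) = 2
Tile 2: (2,0)->(0,1) = 3
Tile 7: (2,1)->(2,0) = 1
Tile 3: (2,2)->(0,2) = 2
Sum: 0 + 2 + 2 + 2 + 2 + 3 + 1 + 2 = 14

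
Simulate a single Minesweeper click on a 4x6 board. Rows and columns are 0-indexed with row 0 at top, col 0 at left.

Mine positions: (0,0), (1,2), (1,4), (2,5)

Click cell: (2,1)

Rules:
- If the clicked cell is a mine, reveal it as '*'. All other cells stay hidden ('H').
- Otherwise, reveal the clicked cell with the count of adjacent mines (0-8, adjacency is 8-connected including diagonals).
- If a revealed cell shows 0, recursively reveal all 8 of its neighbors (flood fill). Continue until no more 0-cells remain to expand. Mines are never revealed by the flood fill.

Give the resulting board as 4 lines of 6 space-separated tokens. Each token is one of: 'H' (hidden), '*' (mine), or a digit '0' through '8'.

H H H H H H
H H H H H H
H 1 H H H H
H H H H H H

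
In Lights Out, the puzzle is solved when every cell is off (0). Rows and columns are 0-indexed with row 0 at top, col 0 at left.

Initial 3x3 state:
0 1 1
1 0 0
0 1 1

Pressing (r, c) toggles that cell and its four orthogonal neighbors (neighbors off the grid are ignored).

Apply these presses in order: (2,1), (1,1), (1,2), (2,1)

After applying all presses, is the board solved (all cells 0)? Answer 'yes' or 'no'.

After press 1 at (2,1):
0 1 1
1 1 0
1 0 0

After press 2 at (1,1):
0 0 1
0 0 1
1 1 0

After press 3 at (1,2):
0 0 0
0 1 0
1 1 1

After press 4 at (2,1):
0 0 0
0 0 0
0 0 0

Lights still on: 0

Answer: yes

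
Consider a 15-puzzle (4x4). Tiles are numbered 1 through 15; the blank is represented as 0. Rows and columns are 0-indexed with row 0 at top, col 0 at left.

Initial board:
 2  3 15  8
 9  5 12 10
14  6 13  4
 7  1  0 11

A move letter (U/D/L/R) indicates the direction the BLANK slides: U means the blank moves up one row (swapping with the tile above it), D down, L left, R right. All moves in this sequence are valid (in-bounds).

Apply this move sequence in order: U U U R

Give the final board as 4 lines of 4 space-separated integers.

After move 1 (U):
 2  3 15  8
 9  5 12 10
14  6  0  4
 7  1 13 11

After move 2 (U):
 2  3 15  8
 9  5  0 10
14  6 12  4
 7  1 13 11

After move 3 (U):
 2  3  0  8
 9  5 15 10
14  6 12  4
 7  1 13 11

After move 4 (R):
 2  3  8  0
 9  5 15 10
14  6 12  4
 7  1 13 11

Answer:  2  3  8  0
 9  5 15 10
14  6 12  4
 7  1 13 11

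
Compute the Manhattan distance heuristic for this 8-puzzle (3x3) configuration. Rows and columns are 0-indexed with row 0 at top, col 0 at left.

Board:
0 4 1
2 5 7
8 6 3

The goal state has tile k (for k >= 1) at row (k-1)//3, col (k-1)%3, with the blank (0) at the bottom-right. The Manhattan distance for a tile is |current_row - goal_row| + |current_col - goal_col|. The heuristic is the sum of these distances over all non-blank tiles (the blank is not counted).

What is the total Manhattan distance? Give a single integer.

Answer: 14

Derivation:
Tile 4: (0,1)->(1,0) = 2
Tile 1: (0,2)->(0,0) = 2
Tile 2: (1,0)->(0,1) = 2
Tile 5: (1,1)->(1,1) = 0
Tile 7: (1,2)->(2,0) = 3
Tile 8: (2,0)->(2,1) = 1
Tile 6: (2,1)->(1,2) = 2
Tile 3: (2,2)->(0,2) = 2
Sum: 2 + 2 + 2 + 0 + 3 + 1 + 2 + 2 = 14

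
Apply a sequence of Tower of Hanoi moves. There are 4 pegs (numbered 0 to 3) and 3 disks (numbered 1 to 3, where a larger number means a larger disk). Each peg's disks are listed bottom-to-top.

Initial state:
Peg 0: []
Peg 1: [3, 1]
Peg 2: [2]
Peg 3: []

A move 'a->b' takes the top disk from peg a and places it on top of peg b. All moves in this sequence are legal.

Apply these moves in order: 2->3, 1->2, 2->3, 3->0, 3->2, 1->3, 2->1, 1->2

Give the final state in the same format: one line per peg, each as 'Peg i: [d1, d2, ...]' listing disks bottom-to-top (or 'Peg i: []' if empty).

Answer: Peg 0: [1]
Peg 1: []
Peg 2: [2]
Peg 3: [3]

Derivation:
After move 1 (2->3):
Peg 0: []
Peg 1: [3, 1]
Peg 2: []
Peg 3: [2]

After move 2 (1->2):
Peg 0: []
Peg 1: [3]
Peg 2: [1]
Peg 3: [2]

After move 3 (2->3):
Peg 0: []
Peg 1: [3]
Peg 2: []
Peg 3: [2, 1]

After move 4 (3->0):
Peg 0: [1]
Peg 1: [3]
Peg 2: []
Peg 3: [2]

After move 5 (3->2):
Peg 0: [1]
Peg 1: [3]
Peg 2: [2]
Peg 3: []

After move 6 (1->3):
Peg 0: [1]
Peg 1: []
Peg 2: [2]
Peg 3: [3]

After move 7 (2->1):
Peg 0: [1]
Peg 1: [2]
Peg 2: []
Peg 3: [3]

After move 8 (1->2):
Peg 0: [1]
Peg 1: []
Peg 2: [2]
Peg 3: [3]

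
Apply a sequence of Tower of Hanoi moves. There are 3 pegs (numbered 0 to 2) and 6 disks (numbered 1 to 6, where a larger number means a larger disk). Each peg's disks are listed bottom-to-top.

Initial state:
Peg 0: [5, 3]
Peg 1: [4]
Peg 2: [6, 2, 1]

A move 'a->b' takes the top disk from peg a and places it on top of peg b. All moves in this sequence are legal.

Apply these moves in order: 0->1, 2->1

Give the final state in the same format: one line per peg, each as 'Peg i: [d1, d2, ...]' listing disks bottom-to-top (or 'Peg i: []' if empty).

Answer: Peg 0: [5]
Peg 1: [4, 3, 1]
Peg 2: [6, 2]

Derivation:
After move 1 (0->1):
Peg 0: [5]
Peg 1: [4, 3]
Peg 2: [6, 2, 1]

After move 2 (2->1):
Peg 0: [5]
Peg 1: [4, 3, 1]
Peg 2: [6, 2]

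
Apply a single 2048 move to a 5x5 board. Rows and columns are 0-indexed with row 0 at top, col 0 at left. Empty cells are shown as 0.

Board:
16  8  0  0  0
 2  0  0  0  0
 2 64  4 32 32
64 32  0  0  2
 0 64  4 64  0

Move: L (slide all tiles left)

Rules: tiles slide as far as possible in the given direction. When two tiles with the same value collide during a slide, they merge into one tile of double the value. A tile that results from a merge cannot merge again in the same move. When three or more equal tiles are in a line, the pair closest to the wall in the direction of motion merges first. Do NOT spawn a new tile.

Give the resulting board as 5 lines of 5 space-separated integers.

Answer: 16  8  0  0  0
 2  0  0  0  0
 2 64  4 64  0
64 32  2  0  0
64  4 64  0  0

Derivation:
Slide left:
row 0: [16, 8, 0, 0, 0] -> [16, 8, 0, 0, 0]
row 1: [2, 0, 0, 0, 0] -> [2, 0, 0, 0, 0]
row 2: [2, 64, 4, 32, 32] -> [2, 64, 4, 64, 0]
row 3: [64, 32, 0, 0, 2] -> [64, 32, 2, 0, 0]
row 4: [0, 64, 4, 64, 0] -> [64, 4, 64, 0, 0]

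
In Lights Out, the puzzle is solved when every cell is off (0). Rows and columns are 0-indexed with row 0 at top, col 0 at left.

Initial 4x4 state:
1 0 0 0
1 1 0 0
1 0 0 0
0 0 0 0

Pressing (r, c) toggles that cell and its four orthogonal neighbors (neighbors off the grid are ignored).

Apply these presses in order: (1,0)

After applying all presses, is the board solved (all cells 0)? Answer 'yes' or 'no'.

After press 1 at (1,0):
0 0 0 0
0 0 0 0
0 0 0 0
0 0 0 0

Lights still on: 0

Answer: yes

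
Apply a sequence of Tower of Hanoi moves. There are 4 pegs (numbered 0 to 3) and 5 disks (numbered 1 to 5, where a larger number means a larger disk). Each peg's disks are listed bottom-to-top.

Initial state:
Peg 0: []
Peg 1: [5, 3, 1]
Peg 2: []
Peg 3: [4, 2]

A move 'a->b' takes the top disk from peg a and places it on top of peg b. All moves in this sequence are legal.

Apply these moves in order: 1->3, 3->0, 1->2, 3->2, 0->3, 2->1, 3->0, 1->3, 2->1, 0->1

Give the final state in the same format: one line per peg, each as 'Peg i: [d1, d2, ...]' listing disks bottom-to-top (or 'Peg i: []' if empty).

After move 1 (1->3):
Peg 0: []
Peg 1: [5, 3]
Peg 2: []
Peg 3: [4, 2, 1]

After move 2 (3->0):
Peg 0: [1]
Peg 1: [5, 3]
Peg 2: []
Peg 3: [4, 2]

After move 3 (1->2):
Peg 0: [1]
Peg 1: [5]
Peg 2: [3]
Peg 3: [4, 2]

After move 4 (3->2):
Peg 0: [1]
Peg 1: [5]
Peg 2: [3, 2]
Peg 3: [4]

After move 5 (0->3):
Peg 0: []
Peg 1: [5]
Peg 2: [3, 2]
Peg 3: [4, 1]

After move 6 (2->1):
Peg 0: []
Peg 1: [5, 2]
Peg 2: [3]
Peg 3: [4, 1]

After move 7 (3->0):
Peg 0: [1]
Peg 1: [5, 2]
Peg 2: [3]
Peg 3: [4]

After move 8 (1->3):
Peg 0: [1]
Peg 1: [5]
Peg 2: [3]
Peg 3: [4, 2]

After move 9 (2->1):
Peg 0: [1]
Peg 1: [5, 3]
Peg 2: []
Peg 3: [4, 2]

After move 10 (0->1):
Peg 0: []
Peg 1: [5, 3, 1]
Peg 2: []
Peg 3: [4, 2]

Answer: Peg 0: []
Peg 1: [5, 3, 1]
Peg 2: []
Peg 3: [4, 2]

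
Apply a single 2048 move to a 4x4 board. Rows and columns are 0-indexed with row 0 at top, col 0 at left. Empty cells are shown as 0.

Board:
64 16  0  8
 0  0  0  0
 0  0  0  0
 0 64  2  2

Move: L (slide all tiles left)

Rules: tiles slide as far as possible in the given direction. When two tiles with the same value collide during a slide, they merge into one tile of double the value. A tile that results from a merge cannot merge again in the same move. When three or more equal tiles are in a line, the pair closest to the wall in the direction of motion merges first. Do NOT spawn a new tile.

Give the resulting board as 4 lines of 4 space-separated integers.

Answer: 64 16  8  0
 0  0  0  0
 0  0  0  0
64  4  0  0

Derivation:
Slide left:
row 0: [64, 16, 0, 8] -> [64, 16, 8, 0]
row 1: [0, 0, 0, 0] -> [0, 0, 0, 0]
row 2: [0, 0, 0, 0] -> [0, 0, 0, 0]
row 3: [0, 64, 2, 2] -> [64, 4, 0, 0]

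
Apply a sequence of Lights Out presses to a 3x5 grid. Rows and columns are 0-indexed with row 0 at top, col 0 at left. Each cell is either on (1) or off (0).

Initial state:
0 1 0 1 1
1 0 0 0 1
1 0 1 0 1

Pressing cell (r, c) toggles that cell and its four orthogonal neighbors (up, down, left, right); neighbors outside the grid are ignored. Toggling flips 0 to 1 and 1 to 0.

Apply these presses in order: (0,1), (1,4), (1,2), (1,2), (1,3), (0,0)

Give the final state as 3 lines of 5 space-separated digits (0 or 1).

Answer: 0 1 1 0 0
0 1 1 0 1
1 0 1 1 0

Derivation:
After press 1 at (0,1):
1 0 1 1 1
1 1 0 0 1
1 0 1 0 1

After press 2 at (1,4):
1 0 1 1 0
1 1 0 1 0
1 0 1 0 0

After press 3 at (1,2):
1 0 0 1 0
1 0 1 0 0
1 0 0 0 0

After press 4 at (1,2):
1 0 1 1 0
1 1 0 1 0
1 0 1 0 0

After press 5 at (1,3):
1 0 1 0 0
1 1 1 0 1
1 0 1 1 0

After press 6 at (0,0):
0 1 1 0 0
0 1 1 0 1
1 0 1 1 0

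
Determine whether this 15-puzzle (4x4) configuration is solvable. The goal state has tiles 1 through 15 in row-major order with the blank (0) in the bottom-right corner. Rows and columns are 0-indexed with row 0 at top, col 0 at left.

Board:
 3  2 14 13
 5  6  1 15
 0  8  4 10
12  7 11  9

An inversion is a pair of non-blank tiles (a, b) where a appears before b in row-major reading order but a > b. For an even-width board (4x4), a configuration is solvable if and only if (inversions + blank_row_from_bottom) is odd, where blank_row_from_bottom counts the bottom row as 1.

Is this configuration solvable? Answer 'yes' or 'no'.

Inversions: 43
Blank is in row 2 (0-indexed from top), which is row 2 counting from the bottom (bottom = 1).
43 + 2 = 45, which is odd, so the puzzle is solvable.

Answer: yes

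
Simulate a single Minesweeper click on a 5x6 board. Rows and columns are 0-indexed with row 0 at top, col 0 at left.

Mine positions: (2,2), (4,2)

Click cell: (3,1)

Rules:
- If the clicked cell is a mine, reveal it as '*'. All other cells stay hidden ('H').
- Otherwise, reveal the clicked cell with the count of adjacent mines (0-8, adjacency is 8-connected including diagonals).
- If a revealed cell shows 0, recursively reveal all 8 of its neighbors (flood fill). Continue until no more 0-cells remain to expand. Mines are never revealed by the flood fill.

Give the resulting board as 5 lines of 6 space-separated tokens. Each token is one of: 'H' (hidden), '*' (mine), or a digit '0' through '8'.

H H H H H H
H H H H H H
H H H H H H
H 2 H H H H
H H H H H H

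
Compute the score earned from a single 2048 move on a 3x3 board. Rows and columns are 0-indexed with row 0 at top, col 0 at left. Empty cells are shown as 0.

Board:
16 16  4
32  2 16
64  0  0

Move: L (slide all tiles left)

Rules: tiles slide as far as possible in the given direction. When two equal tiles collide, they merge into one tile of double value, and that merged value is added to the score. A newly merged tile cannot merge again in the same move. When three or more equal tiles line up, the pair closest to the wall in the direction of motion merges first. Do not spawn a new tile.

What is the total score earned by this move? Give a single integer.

Slide left:
row 0: [16, 16, 4] -> [32, 4, 0]  score +32 (running 32)
row 1: [32, 2, 16] -> [32, 2, 16]  score +0 (running 32)
row 2: [64, 0, 0] -> [64, 0, 0]  score +0 (running 32)
Board after move:
32  4  0
32  2 16
64  0  0

Answer: 32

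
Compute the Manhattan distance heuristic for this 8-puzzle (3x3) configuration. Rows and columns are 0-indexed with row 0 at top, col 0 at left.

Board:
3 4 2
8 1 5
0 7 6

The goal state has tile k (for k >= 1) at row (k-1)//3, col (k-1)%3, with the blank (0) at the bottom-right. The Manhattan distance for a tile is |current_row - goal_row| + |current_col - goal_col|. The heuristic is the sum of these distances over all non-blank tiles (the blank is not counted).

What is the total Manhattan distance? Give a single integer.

Answer: 12

Derivation:
Tile 3: at (0,0), goal (0,2), distance |0-0|+|0-2| = 2
Tile 4: at (0,1), goal (1,0), distance |0-1|+|1-0| = 2
Tile 2: at (0,2), goal (0,1), distance |0-0|+|2-1| = 1
Tile 8: at (1,0), goal (2,1), distance |1-2|+|0-1| = 2
Tile 1: at (1,1), goal (0,0), distance |1-0|+|1-0| = 2
Tile 5: at (1,2), goal (1,1), distance |1-1|+|2-1| = 1
Tile 7: at (2,1), goal (2,0), distance |2-2|+|1-0| = 1
Tile 6: at (2,2), goal (1,2), distance |2-1|+|2-2| = 1
Sum: 2 + 2 + 1 + 2 + 2 + 1 + 1 + 1 = 12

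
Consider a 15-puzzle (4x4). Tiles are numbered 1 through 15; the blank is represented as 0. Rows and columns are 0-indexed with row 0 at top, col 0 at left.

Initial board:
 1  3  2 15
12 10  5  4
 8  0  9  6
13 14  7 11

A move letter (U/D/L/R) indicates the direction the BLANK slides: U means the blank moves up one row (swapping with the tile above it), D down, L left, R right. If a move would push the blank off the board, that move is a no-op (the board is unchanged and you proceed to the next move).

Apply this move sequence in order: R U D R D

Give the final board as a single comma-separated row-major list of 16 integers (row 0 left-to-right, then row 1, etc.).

Answer: 1, 3, 2, 15, 12, 10, 5, 4, 8, 9, 6, 11, 13, 14, 7, 0

Derivation:
After move 1 (R):
 1  3  2 15
12 10  5  4
 8  9  0  6
13 14  7 11

After move 2 (U):
 1  3  2 15
12 10  0  4
 8  9  5  6
13 14  7 11

After move 3 (D):
 1  3  2 15
12 10  5  4
 8  9  0  6
13 14  7 11

After move 4 (R):
 1  3  2 15
12 10  5  4
 8  9  6  0
13 14  7 11

After move 5 (D):
 1  3  2 15
12 10  5  4
 8  9  6 11
13 14  7  0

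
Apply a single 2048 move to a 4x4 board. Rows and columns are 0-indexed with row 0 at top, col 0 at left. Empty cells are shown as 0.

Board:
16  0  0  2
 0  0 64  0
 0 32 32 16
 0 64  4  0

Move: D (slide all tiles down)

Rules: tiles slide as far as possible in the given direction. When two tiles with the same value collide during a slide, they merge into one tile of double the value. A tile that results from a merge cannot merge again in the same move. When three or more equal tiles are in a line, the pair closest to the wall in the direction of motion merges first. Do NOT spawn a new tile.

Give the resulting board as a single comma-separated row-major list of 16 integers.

Answer: 0, 0, 0, 0, 0, 0, 64, 0, 0, 32, 32, 2, 16, 64, 4, 16

Derivation:
Slide down:
col 0: [16, 0, 0, 0] -> [0, 0, 0, 16]
col 1: [0, 0, 32, 64] -> [0, 0, 32, 64]
col 2: [0, 64, 32, 4] -> [0, 64, 32, 4]
col 3: [2, 0, 16, 0] -> [0, 0, 2, 16]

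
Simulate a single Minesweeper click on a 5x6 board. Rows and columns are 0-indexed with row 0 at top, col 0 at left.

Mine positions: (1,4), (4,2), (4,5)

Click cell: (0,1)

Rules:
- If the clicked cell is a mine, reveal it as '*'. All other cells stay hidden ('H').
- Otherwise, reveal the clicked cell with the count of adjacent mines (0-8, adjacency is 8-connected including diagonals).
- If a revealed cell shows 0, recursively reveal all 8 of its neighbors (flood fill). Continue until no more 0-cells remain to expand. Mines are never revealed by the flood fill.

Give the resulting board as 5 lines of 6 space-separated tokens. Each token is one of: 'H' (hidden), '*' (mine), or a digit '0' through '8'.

0 0 0 1 H H
0 0 0 1 H H
0 0 0 1 H H
0 1 1 1 H H
0 1 H H H H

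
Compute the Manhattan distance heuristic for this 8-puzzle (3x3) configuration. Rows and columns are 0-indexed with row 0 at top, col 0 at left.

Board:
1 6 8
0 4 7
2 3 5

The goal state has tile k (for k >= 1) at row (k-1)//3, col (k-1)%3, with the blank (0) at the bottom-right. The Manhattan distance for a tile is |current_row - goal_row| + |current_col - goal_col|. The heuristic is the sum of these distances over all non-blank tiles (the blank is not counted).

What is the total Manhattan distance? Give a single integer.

Answer: 17

Derivation:
Tile 1: (0,0)->(0,0) = 0
Tile 6: (0,1)->(1,2) = 2
Tile 8: (0,2)->(2,1) = 3
Tile 4: (1,1)->(1,0) = 1
Tile 7: (1,2)->(2,0) = 3
Tile 2: (2,0)->(0,1) = 3
Tile 3: (2,1)->(0,2) = 3
Tile 5: (2,2)->(1,1) = 2
Sum: 0 + 2 + 3 + 1 + 3 + 3 + 3 + 2 = 17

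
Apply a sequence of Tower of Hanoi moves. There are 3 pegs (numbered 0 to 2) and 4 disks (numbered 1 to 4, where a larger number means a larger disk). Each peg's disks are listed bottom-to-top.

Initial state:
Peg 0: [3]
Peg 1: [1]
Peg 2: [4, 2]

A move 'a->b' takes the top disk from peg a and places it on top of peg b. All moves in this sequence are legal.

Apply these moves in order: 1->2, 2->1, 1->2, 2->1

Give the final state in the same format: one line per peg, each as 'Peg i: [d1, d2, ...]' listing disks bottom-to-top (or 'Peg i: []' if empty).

Answer: Peg 0: [3]
Peg 1: [1]
Peg 2: [4, 2]

Derivation:
After move 1 (1->2):
Peg 0: [3]
Peg 1: []
Peg 2: [4, 2, 1]

After move 2 (2->1):
Peg 0: [3]
Peg 1: [1]
Peg 2: [4, 2]

After move 3 (1->2):
Peg 0: [3]
Peg 1: []
Peg 2: [4, 2, 1]

After move 4 (2->1):
Peg 0: [3]
Peg 1: [1]
Peg 2: [4, 2]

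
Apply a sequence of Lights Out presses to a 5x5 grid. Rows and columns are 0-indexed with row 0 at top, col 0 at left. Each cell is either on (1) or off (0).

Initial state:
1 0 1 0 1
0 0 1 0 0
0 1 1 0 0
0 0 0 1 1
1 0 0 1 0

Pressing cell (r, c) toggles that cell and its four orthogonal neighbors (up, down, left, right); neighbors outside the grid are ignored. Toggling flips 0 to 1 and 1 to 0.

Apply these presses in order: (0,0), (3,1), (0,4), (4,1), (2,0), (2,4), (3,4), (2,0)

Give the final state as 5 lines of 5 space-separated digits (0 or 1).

Answer: 0 1 1 1 0
1 0 1 0 0
0 0 1 1 0
1 0 1 0 1
0 0 1 1 1

Derivation:
After press 1 at (0,0):
0 1 1 0 1
1 0 1 0 0
0 1 1 0 0
0 0 0 1 1
1 0 0 1 0

After press 2 at (3,1):
0 1 1 0 1
1 0 1 0 0
0 0 1 0 0
1 1 1 1 1
1 1 0 1 0

After press 3 at (0,4):
0 1 1 1 0
1 0 1 0 1
0 0 1 0 0
1 1 1 1 1
1 1 0 1 0

After press 4 at (4,1):
0 1 1 1 0
1 0 1 0 1
0 0 1 0 0
1 0 1 1 1
0 0 1 1 0

After press 5 at (2,0):
0 1 1 1 0
0 0 1 0 1
1 1 1 0 0
0 0 1 1 1
0 0 1 1 0

After press 6 at (2,4):
0 1 1 1 0
0 0 1 0 0
1 1 1 1 1
0 0 1 1 0
0 0 1 1 0

After press 7 at (3,4):
0 1 1 1 0
0 0 1 0 0
1 1 1 1 0
0 0 1 0 1
0 0 1 1 1

After press 8 at (2,0):
0 1 1 1 0
1 0 1 0 0
0 0 1 1 0
1 0 1 0 1
0 0 1 1 1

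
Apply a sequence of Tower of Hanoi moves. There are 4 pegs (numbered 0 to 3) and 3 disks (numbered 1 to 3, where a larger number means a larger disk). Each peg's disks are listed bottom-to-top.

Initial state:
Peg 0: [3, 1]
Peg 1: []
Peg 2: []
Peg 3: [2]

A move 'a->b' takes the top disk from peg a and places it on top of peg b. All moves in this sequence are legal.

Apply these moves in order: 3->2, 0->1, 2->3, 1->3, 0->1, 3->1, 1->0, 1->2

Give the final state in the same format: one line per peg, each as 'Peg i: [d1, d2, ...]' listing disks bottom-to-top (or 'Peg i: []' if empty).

After move 1 (3->2):
Peg 0: [3, 1]
Peg 1: []
Peg 2: [2]
Peg 3: []

After move 2 (0->1):
Peg 0: [3]
Peg 1: [1]
Peg 2: [2]
Peg 3: []

After move 3 (2->3):
Peg 0: [3]
Peg 1: [1]
Peg 2: []
Peg 3: [2]

After move 4 (1->3):
Peg 0: [3]
Peg 1: []
Peg 2: []
Peg 3: [2, 1]

After move 5 (0->1):
Peg 0: []
Peg 1: [3]
Peg 2: []
Peg 3: [2, 1]

After move 6 (3->1):
Peg 0: []
Peg 1: [3, 1]
Peg 2: []
Peg 3: [2]

After move 7 (1->0):
Peg 0: [1]
Peg 1: [3]
Peg 2: []
Peg 3: [2]

After move 8 (1->2):
Peg 0: [1]
Peg 1: []
Peg 2: [3]
Peg 3: [2]

Answer: Peg 0: [1]
Peg 1: []
Peg 2: [3]
Peg 3: [2]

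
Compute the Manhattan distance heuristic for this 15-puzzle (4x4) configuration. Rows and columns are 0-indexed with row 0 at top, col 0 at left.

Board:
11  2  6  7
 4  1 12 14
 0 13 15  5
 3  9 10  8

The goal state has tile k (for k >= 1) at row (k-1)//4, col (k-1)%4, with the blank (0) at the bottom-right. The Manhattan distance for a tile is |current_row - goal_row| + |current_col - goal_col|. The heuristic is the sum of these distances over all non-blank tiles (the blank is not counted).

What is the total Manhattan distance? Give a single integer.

Tile 11: at (0,0), goal (2,2), distance |0-2|+|0-2| = 4
Tile 2: at (0,1), goal (0,1), distance |0-0|+|1-1| = 0
Tile 6: at (0,2), goal (1,1), distance |0-1|+|2-1| = 2
Tile 7: at (0,3), goal (1,2), distance |0-1|+|3-2| = 2
Tile 4: at (1,0), goal (0,3), distance |1-0|+|0-3| = 4
Tile 1: at (1,1), goal (0,0), distance |1-0|+|1-0| = 2
Tile 12: at (1,2), goal (2,3), distance |1-2|+|2-3| = 2
Tile 14: at (1,3), goal (3,1), distance |1-3|+|3-1| = 4
Tile 13: at (2,1), goal (3,0), distance |2-3|+|1-0| = 2
Tile 15: at (2,2), goal (3,2), distance |2-3|+|2-2| = 1
Tile 5: at (2,3), goal (1,0), distance |2-1|+|3-0| = 4
Tile 3: at (3,0), goal (0,2), distance |3-0|+|0-2| = 5
Tile 9: at (3,1), goal (2,0), distance |3-2|+|1-0| = 2
Tile 10: at (3,2), goal (2,1), distance |3-2|+|2-1| = 2
Tile 8: at (3,3), goal (1,3), distance |3-1|+|3-3| = 2
Sum: 4 + 0 + 2 + 2 + 4 + 2 + 2 + 4 + 2 + 1 + 4 + 5 + 2 + 2 + 2 = 38

Answer: 38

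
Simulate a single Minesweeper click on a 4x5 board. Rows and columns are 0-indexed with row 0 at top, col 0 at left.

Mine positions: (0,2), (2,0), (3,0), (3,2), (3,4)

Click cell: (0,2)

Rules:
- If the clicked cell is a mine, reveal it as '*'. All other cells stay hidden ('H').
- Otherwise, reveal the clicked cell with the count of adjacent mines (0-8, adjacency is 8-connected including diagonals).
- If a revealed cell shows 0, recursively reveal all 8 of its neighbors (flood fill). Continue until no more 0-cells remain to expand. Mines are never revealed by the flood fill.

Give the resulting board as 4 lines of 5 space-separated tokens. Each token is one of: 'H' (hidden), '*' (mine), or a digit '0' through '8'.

H H * H H
H H H H H
H H H H H
H H H H H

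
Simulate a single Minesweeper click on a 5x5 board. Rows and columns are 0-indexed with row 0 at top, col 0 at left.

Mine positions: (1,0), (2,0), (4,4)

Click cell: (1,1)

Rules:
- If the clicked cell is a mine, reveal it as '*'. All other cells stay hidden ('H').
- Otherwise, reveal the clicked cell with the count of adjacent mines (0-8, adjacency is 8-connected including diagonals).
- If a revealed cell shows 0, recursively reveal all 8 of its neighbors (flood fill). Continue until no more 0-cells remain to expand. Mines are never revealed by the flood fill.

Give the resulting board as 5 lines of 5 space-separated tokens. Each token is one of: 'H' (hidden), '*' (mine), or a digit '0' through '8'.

H H H H H
H 2 H H H
H H H H H
H H H H H
H H H H H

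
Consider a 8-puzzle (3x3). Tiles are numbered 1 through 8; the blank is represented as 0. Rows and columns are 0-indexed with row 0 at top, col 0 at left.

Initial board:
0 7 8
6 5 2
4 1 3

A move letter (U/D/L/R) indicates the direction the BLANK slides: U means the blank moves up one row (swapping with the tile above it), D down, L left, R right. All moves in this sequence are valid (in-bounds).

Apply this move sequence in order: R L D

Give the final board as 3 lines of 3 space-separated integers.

Answer: 6 7 8
0 5 2
4 1 3

Derivation:
After move 1 (R):
7 0 8
6 5 2
4 1 3

After move 2 (L):
0 7 8
6 5 2
4 1 3

After move 3 (D):
6 7 8
0 5 2
4 1 3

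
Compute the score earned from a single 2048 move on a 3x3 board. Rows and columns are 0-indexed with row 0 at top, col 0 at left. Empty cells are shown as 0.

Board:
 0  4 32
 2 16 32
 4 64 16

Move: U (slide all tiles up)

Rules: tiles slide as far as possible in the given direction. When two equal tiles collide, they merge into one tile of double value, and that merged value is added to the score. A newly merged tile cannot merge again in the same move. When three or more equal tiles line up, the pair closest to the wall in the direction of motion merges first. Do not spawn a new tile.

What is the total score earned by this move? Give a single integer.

Slide up:
col 0: [0, 2, 4] -> [2, 4, 0]  score +0 (running 0)
col 1: [4, 16, 64] -> [4, 16, 64]  score +0 (running 0)
col 2: [32, 32, 16] -> [64, 16, 0]  score +64 (running 64)
Board after move:
 2  4 64
 4 16 16
 0 64  0

Answer: 64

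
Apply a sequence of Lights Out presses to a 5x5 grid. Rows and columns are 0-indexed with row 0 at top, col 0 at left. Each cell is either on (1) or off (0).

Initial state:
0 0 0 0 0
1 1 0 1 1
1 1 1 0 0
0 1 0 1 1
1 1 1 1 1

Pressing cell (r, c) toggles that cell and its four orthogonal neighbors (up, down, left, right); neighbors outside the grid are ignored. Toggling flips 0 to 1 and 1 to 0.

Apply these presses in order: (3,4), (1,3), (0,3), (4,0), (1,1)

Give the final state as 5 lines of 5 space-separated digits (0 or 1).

Answer: 0 1 1 0 1
0 0 0 1 0
1 0 1 1 1
1 1 0 0 0
0 0 1 1 0

Derivation:
After press 1 at (3,4):
0 0 0 0 0
1 1 0 1 1
1 1 1 0 1
0 1 0 0 0
1 1 1 1 0

After press 2 at (1,3):
0 0 0 1 0
1 1 1 0 0
1 1 1 1 1
0 1 0 0 0
1 1 1 1 0

After press 3 at (0,3):
0 0 1 0 1
1 1 1 1 0
1 1 1 1 1
0 1 0 0 0
1 1 1 1 0

After press 4 at (4,0):
0 0 1 0 1
1 1 1 1 0
1 1 1 1 1
1 1 0 0 0
0 0 1 1 0

After press 5 at (1,1):
0 1 1 0 1
0 0 0 1 0
1 0 1 1 1
1 1 0 0 0
0 0 1 1 0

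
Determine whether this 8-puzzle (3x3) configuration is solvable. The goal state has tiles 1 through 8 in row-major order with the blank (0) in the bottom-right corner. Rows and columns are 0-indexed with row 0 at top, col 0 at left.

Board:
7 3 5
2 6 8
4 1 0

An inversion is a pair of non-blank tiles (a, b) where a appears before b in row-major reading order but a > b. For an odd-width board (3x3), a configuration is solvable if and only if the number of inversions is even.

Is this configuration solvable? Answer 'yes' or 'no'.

Answer: no

Derivation:
Inversions (pairs i<j in row-major order where tile[i] > tile[j] > 0): 17
17 is odd, so the puzzle is not solvable.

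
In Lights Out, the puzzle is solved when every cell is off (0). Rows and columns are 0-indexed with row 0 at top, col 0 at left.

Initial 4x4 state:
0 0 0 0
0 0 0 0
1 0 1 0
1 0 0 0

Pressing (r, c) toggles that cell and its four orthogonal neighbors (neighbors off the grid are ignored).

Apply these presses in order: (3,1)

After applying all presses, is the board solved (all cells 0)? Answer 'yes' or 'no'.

After press 1 at (3,1):
0 0 0 0
0 0 0 0
1 1 1 0
0 1 1 0

Lights still on: 5

Answer: no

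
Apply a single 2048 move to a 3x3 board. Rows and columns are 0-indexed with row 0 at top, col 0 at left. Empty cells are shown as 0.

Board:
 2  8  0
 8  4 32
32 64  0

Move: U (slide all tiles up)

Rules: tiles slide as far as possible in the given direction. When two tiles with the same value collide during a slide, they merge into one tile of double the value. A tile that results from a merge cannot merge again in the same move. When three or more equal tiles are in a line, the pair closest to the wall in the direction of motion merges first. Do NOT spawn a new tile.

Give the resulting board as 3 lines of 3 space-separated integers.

Answer:  2  8 32
 8  4  0
32 64  0

Derivation:
Slide up:
col 0: [2, 8, 32] -> [2, 8, 32]
col 1: [8, 4, 64] -> [8, 4, 64]
col 2: [0, 32, 0] -> [32, 0, 0]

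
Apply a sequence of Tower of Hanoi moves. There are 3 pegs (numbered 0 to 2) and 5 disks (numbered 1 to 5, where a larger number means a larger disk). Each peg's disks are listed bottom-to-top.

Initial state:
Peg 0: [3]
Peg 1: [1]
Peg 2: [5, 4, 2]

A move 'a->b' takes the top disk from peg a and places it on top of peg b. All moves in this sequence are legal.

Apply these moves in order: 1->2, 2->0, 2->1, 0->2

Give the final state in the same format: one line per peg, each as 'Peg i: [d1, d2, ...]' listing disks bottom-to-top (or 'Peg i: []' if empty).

Answer: Peg 0: [3]
Peg 1: [2]
Peg 2: [5, 4, 1]

Derivation:
After move 1 (1->2):
Peg 0: [3]
Peg 1: []
Peg 2: [5, 4, 2, 1]

After move 2 (2->0):
Peg 0: [3, 1]
Peg 1: []
Peg 2: [5, 4, 2]

After move 3 (2->1):
Peg 0: [3, 1]
Peg 1: [2]
Peg 2: [5, 4]

After move 4 (0->2):
Peg 0: [3]
Peg 1: [2]
Peg 2: [5, 4, 1]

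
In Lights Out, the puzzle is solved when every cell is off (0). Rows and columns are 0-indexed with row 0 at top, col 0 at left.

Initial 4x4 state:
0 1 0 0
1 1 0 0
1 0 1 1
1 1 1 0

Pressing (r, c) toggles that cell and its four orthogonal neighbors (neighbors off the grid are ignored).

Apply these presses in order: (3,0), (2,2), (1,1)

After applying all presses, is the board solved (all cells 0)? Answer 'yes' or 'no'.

Answer: yes

Derivation:
After press 1 at (3,0):
0 1 0 0
1 1 0 0
0 0 1 1
0 0 1 0

After press 2 at (2,2):
0 1 0 0
1 1 1 0
0 1 0 0
0 0 0 0

After press 3 at (1,1):
0 0 0 0
0 0 0 0
0 0 0 0
0 0 0 0

Lights still on: 0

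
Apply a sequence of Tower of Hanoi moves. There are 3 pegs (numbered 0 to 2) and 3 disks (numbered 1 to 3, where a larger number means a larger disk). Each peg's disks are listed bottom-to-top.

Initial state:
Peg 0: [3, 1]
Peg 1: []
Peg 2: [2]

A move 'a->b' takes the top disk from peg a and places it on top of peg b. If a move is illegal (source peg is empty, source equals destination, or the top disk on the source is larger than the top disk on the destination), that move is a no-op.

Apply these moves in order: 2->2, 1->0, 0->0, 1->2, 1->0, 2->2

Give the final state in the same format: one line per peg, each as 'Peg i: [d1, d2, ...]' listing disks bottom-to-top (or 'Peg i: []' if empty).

Answer: Peg 0: [3, 1]
Peg 1: []
Peg 2: [2]

Derivation:
After move 1 (2->2):
Peg 0: [3, 1]
Peg 1: []
Peg 2: [2]

After move 2 (1->0):
Peg 0: [3, 1]
Peg 1: []
Peg 2: [2]

After move 3 (0->0):
Peg 0: [3, 1]
Peg 1: []
Peg 2: [2]

After move 4 (1->2):
Peg 0: [3, 1]
Peg 1: []
Peg 2: [2]

After move 5 (1->0):
Peg 0: [3, 1]
Peg 1: []
Peg 2: [2]

After move 6 (2->2):
Peg 0: [3, 1]
Peg 1: []
Peg 2: [2]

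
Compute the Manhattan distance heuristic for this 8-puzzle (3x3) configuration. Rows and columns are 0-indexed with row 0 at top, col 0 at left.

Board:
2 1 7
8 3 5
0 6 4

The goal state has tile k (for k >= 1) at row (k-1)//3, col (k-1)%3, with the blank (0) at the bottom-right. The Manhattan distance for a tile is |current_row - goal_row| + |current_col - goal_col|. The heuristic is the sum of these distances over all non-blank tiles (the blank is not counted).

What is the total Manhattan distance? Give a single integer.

Answer: 16

Derivation:
Tile 2: (0,0)->(0,1) = 1
Tile 1: (0,1)->(0,0) = 1
Tile 7: (0,2)->(2,0) = 4
Tile 8: (1,0)->(2,1) = 2
Tile 3: (1,1)->(0,2) = 2
Tile 5: (1,2)->(1,1) = 1
Tile 6: (2,1)->(1,2) = 2
Tile 4: (2,2)->(1,0) = 3
Sum: 1 + 1 + 4 + 2 + 2 + 1 + 2 + 3 = 16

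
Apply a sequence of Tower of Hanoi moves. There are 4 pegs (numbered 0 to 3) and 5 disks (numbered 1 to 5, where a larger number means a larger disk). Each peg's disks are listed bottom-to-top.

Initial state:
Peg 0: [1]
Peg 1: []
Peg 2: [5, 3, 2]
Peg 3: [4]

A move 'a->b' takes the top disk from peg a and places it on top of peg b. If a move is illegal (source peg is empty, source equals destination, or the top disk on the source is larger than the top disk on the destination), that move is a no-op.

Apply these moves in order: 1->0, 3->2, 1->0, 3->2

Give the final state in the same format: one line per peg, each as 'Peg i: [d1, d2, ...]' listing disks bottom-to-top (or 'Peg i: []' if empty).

Answer: Peg 0: [1]
Peg 1: []
Peg 2: [5, 3, 2]
Peg 3: [4]

Derivation:
After move 1 (1->0):
Peg 0: [1]
Peg 1: []
Peg 2: [5, 3, 2]
Peg 3: [4]

After move 2 (3->2):
Peg 0: [1]
Peg 1: []
Peg 2: [5, 3, 2]
Peg 3: [4]

After move 3 (1->0):
Peg 0: [1]
Peg 1: []
Peg 2: [5, 3, 2]
Peg 3: [4]

After move 4 (3->2):
Peg 0: [1]
Peg 1: []
Peg 2: [5, 3, 2]
Peg 3: [4]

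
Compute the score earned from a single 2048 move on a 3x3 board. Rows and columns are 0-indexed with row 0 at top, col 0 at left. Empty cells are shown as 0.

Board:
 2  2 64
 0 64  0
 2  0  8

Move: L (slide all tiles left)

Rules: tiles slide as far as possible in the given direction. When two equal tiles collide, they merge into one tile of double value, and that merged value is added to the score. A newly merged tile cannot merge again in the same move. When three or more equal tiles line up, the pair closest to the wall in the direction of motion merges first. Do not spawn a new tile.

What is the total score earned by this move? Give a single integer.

Answer: 4

Derivation:
Slide left:
row 0: [2, 2, 64] -> [4, 64, 0]  score +4 (running 4)
row 1: [0, 64, 0] -> [64, 0, 0]  score +0 (running 4)
row 2: [2, 0, 8] -> [2, 8, 0]  score +0 (running 4)
Board after move:
 4 64  0
64  0  0
 2  8  0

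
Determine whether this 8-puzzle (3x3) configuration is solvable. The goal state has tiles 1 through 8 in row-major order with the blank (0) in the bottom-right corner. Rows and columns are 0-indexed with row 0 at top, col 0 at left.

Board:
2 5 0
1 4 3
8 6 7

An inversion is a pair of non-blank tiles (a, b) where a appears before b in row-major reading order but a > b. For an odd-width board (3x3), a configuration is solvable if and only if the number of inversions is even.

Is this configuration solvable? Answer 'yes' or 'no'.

Answer: no

Derivation:
Inversions (pairs i<j in row-major order where tile[i] > tile[j] > 0): 7
7 is odd, so the puzzle is not solvable.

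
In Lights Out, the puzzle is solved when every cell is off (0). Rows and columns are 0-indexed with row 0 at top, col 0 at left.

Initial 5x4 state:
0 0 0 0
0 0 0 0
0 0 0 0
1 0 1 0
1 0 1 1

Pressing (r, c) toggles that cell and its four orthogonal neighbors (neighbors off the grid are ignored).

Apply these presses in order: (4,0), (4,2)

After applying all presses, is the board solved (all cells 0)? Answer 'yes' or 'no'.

After press 1 at (4,0):
0 0 0 0
0 0 0 0
0 0 0 0
0 0 1 0
0 1 1 1

After press 2 at (4,2):
0 0 0 0
0 0 0 0
0 0 0 0
0 0 0 0
0 0 0 0

Lights still on: 0

Answer: yes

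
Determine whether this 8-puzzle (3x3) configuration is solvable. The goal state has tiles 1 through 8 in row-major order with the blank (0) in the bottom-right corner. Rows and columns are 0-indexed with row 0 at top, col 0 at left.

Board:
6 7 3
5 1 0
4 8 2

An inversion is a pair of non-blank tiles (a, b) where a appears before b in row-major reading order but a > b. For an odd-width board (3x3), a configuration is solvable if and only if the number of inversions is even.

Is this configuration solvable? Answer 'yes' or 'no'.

Answer: no

Derivation:
Inversions (pairs i<j in row-major order where tile[i] > tile[j] > 0): 17
17 is odd, so the puzzle is not solvable.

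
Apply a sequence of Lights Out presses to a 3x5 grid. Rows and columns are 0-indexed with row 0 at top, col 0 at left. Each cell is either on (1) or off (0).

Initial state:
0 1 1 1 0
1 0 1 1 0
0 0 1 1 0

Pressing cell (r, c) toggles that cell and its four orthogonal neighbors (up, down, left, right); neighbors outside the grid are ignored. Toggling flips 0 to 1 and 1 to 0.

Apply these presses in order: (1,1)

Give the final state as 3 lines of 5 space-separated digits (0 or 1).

Answer: 0 0 1 1 0
0 1 0 1 0
0 1 1 1 0

Derivation:
After press 1 at (1,1):
0 0 1 1 0
0 1 0 1 0
0 1 1 1 0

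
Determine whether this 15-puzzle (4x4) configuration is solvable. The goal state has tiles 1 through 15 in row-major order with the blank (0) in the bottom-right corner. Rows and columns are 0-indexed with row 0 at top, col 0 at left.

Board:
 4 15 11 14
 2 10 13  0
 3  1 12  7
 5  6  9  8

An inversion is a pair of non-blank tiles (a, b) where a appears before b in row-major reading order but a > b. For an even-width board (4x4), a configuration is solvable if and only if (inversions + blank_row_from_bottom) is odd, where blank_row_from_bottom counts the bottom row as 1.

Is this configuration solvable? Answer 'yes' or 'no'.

Answer: no

Derivation:
Inversions: 61
Blank is in row 1 (0-indexed from top), which is row 3 counting from the bottom (bottom = 1).
61 + 3 = 64, which is even, so the puzzle is not solvable.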